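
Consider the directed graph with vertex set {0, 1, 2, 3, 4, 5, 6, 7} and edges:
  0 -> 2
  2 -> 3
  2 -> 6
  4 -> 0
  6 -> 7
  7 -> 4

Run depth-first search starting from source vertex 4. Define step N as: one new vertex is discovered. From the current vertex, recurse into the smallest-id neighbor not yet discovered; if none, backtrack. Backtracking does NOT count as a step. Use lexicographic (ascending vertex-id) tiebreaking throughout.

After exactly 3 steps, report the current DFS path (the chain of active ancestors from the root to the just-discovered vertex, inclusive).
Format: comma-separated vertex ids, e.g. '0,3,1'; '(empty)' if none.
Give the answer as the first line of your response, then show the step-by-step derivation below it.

4,0,2

step 1: discover 4; path=4; order=4
step 2: discover 0; path=4>0; order=4,0
step 3: discover 2; path=4>0>2; order=4,0,2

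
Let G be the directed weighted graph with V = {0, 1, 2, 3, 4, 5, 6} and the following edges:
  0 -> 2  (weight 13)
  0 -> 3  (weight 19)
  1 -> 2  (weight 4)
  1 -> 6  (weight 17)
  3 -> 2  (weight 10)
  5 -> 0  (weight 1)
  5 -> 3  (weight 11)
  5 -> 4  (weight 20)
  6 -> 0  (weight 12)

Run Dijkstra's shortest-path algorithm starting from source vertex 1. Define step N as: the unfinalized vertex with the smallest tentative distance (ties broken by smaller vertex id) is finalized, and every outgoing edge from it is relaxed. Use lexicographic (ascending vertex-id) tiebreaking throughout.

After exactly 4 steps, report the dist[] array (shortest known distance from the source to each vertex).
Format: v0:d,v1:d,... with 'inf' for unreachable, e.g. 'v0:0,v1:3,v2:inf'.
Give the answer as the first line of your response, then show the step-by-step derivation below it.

v0:29,v1:0,v2:4,v3:48,v4:inf,v5:inf,v6:17

step 1: dist = v0:inf,v1:0,v2:4,v3:inf,v4:inf,v5:inf,v6:17
step 2: dist = v0:inf,v1:0,v2:4,v3:inf,v4:inf,v5:inf,v6:17
step 3: dist = v0:29,v1:0,v2:4,v3:inf,v4:inf,v5:inf,v6:17
step 4: dist = v0:29,v1:0,v2:4,v3:48,v4:inf,v5:inf,v6:17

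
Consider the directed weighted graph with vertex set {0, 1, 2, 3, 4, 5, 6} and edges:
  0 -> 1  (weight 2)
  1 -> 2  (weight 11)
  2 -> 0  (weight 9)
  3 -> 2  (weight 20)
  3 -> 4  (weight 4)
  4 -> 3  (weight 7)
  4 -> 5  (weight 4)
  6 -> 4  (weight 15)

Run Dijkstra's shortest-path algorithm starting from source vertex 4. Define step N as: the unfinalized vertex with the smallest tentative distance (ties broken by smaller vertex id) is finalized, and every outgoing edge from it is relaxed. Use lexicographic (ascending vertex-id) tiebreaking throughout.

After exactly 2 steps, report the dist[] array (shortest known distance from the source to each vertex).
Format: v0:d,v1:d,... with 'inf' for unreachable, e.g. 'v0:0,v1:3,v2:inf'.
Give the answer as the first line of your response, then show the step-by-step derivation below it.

v0:inf,v1:inf,v2:inf,v3:7,v4:0,v5:4,v6:inf

step 1: dist = v0:inf,v1:inf,v2:inf,v3:7,v4:0,v5:4,v6:inf
step 2: dist = v0:inf,v1:inf,v2:inf,v3:7,v4:0,v5:4,v6:inf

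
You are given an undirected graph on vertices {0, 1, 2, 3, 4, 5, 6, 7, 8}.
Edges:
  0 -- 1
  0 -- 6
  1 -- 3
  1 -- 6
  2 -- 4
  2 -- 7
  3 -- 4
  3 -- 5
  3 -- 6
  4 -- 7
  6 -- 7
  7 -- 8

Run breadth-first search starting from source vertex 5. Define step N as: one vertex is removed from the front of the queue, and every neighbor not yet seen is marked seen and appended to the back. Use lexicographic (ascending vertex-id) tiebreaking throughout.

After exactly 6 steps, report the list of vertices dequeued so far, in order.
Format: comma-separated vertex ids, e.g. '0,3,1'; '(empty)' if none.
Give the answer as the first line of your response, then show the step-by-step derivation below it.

5,3,1,4,6,0

step 1: dequeue 5; queue=[3]; order=5
step 2: dequeue 3; queue=[1,4,6]; order=5,3
step 3: dequeue 1; queue=[4,6,0]; order=5,3,1
step 4: dequeue 4; queue=[6,0,2,7]; order=5,3,1,4
step 5: dequeue 6; queue=[0,2,7]; order=5,3,1,4,6
step 6: dequeue 0; queue=[2,7]; order=5,3,1,4,6,0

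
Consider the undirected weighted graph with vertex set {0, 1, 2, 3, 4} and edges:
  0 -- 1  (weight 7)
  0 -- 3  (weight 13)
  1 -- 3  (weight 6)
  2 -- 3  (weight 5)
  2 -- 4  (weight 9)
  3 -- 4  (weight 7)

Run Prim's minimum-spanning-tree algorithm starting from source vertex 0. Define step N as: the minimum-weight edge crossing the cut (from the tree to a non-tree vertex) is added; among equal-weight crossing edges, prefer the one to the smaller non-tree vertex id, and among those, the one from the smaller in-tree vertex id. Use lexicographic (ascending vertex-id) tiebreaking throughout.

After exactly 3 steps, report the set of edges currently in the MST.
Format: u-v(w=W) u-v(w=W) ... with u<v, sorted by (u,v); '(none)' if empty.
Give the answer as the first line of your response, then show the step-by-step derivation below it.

0-1(w=7) 1-3(w=6) 2-3(w=5)

step 1: add edge 0-1 (w=7); MST = {0-1(w=7)}
step 2: add edge 1-3 (w=6); MST = {0-1(w=7) 1-3(w=6)}
step 3: add edge 2-3 (w=5); MST = {0-1(w=7) 1-3(w=6) 2-3(w=5)}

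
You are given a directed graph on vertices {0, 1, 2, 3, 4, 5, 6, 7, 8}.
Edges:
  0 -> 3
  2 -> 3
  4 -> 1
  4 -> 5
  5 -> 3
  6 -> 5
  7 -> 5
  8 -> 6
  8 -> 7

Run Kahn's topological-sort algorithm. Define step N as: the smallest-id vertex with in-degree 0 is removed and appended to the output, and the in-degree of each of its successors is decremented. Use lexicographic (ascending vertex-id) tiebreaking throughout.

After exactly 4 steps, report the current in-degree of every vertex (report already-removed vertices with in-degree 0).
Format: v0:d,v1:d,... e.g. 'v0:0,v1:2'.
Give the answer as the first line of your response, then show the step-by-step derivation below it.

v0:0,v1:0,v2:0,v3:1,v4:0,v5:2,v6:1,v7:1,v8:0

step 1: output 0; order=[0]; indeg=(0,1,0,2,0,3,1,1,0)
step 2: output 2; order=[0,2]; indeg=(0,1,0,1,0,3,1,1,0)
step 3: output 4; order=[0,2,4]; indeg=(0,0,0,1,0,2,1,1,0)
step 4: output 1; order=[0,2,4,1]; indeg=(0,0,0,1,0,2,1,1,0)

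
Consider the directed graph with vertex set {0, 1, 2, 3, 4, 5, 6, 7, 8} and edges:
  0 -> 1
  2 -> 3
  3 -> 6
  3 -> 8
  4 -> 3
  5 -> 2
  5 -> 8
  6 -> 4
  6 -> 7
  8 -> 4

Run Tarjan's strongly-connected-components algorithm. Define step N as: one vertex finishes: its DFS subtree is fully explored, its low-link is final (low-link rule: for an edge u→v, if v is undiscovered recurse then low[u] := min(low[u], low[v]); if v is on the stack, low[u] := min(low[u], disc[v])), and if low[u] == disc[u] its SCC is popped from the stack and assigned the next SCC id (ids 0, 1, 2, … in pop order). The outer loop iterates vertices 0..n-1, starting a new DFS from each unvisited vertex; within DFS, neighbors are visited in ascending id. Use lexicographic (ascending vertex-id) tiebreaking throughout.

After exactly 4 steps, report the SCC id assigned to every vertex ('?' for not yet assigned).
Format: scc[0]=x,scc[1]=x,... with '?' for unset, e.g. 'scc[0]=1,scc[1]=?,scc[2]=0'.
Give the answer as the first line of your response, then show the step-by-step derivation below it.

scc[0]=1,scc[1]=0,scc[2]=?,scc[3]=?,scc[4]=?,scc[5]=?,scc[6]=?,scc[7]=2,scc[8]=?

step 1: low=(low[0]=0,low[1]=1,low[2]=?,low[3]=?,low[4]=?,low[5]=?,low[6]=?,low[7]=?,low[8]=?); scc=(scc[0]=?,scc[1]=0,scc[2]=?,scc[3]=?,scc[4]=?,scc[5]=?,scc[6]=?,scc[7]=?,scc[8]=?)
step 2: low=(low[0]=0,low[1]=1,low[2]=?,low[3]=?,low[4]=?,low[5]=?,low[6]=?,low[7]=?,low[8]=?); scc=(scc[0]=1,scc[1]=0,scc[2]=?,scc[3]=?,scc[4]=?,scc[5]=?,scc[6]=?,scc[7]=?,scc[8]=?)
step 3: low=(low[0]=0,low[1]=1,low[2]=2,low[3]=3,low[4]=3,low[5]=?,low[6]=4,low[7]=?,low[8]=?); scc=(scc[0]=1,scc[1]=0,scc[2]=?,scc[3]=?,scc[4]=?,scc[5]=?,scc[6]=?,scc[7]=?,scc[8]=?)
step 4: low=(low[0]=0,low[1]=1,low[2]=2,low[3]=3,low[4]=3,low[5]=?,low[6]=3,low[7]=6,low[8]=?); scc=(scc[0]=1,scc[1]=0,scc[2]=?,scc[3]=?,scc[4]=?,scc[5]=?,scc[6]=?,scc[7]=2,scc[8]=?)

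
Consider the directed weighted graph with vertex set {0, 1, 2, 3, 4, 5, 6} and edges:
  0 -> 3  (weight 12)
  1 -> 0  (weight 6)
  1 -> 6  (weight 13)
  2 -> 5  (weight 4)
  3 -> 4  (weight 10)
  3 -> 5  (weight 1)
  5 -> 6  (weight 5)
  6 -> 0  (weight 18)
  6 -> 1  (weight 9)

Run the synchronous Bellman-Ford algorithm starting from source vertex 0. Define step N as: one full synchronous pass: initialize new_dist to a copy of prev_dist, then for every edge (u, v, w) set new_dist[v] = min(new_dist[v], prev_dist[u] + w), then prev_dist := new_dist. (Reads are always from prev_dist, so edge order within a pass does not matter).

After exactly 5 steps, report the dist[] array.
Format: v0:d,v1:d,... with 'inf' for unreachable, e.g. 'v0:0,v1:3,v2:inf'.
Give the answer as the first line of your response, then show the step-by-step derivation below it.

v0:0,v1:27,v2:inf,v3:12,v4:22,v5:13,v6:18

step 1: dist = v0:0,v1:inf,v2:inf,v3:12,v4:inf,v5:inf,v6:inf
step 2: dist = v0:0,v1:inf,v2:inf,v3:12,v4:22,v5:13,v6:inf
step 3: dist = v0:0,v1:inf,v2:inf,v3:12,v4:22,v5:13,v6:18
step 4: dist = v0:0,v1:27,v2:inf,v3:12,v4:22,v5:13,v6:18
step 5: dist = v0:0,v1:27,v2:inf,v3:12,v4:22,v5:13,v6:18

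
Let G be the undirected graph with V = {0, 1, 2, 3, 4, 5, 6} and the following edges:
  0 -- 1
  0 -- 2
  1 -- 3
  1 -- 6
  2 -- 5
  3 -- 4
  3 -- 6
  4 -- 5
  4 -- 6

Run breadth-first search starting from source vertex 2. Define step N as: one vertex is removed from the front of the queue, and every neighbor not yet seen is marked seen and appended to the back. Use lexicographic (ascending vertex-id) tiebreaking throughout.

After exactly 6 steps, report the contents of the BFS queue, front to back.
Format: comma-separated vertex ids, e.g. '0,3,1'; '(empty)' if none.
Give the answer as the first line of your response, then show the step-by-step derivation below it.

6

step 1: dequeue 2; queue=[0,5]; order=2
step 2: dequeue 0; queue=[5,1]; order=2,0
step 3: dequeue 5; queue=[1,4]; order=2,0,5
step 4: dequeue 1; queue=[4,3,6]; order=2,0,5,1
step 5: dequeue 4; queue=[3,6]; order=2,0,5,1,4
step 6: dequeue 3; queue=[6]; order=2,0,5,1,4,3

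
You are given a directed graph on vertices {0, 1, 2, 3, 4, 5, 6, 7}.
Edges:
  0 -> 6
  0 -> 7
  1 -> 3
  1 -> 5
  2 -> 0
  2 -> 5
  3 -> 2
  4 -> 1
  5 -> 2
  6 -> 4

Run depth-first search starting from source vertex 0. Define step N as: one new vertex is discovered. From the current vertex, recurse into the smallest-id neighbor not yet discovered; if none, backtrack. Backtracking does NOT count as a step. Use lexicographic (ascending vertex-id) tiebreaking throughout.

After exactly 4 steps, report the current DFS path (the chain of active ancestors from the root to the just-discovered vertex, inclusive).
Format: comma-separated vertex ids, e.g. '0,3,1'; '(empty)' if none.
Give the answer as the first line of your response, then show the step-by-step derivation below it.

0,6,4,1

step 1: discover 0; path=0; order=0
step 2: discover 6; path=0>6; order=0,6
step 3: discover 4; path=0>6>4; order=0,6,4
step 4: discover 1; path=0>6>4>1; order=0,6,4,1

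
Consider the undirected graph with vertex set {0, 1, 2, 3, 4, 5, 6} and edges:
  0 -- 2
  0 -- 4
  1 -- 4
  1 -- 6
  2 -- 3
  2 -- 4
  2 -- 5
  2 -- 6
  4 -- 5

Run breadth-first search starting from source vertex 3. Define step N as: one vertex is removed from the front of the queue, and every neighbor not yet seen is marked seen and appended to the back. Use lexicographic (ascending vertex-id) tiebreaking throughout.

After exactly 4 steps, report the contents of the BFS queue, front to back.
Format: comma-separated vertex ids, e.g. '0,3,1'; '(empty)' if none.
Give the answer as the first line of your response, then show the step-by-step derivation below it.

5,6,1

step 1: dequeue 3; queue=[2]; order=3
step 2: dequeue 2; queue=[0,4,5,6]; order=3,2
step 3: dequeue 0; queue=[4,5,6]; order=3,2,0
step 4: dequeue 4; queue=[5,6,1]; order=3,2,0,4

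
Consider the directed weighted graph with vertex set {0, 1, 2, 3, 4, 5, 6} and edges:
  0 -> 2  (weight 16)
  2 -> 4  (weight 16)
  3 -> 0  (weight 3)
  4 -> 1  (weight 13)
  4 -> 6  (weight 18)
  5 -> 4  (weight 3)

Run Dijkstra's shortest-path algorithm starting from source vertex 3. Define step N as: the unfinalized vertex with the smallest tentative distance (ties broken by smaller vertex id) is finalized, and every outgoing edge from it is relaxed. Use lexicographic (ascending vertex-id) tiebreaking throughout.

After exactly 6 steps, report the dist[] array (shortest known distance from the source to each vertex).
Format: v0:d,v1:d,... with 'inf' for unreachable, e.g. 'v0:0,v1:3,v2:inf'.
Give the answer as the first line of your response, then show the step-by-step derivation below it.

v0:3,v1:48,v2:19,v3:0,v4:35,v5:inf,v6:53

step 1: dist = v0:3,v1:inf,v2:inf,v3:0,v4:inf,v5:inf,v6:inf
step 2: dist = v0:3,v1:inf,v2:19,v3:0,v4:inf,v5:inf,v6:inf
step 3: dist = v0:3,v1:inf,v2:19,v3:0,v4:35,v5:inf,v6:inf
step 4: dist = v0:3,v1:48,v2:19,v3:0,v4:35,v5:inf,v6:53
step 5: dist = v0:3,v1:48,v2:19,v3:0,v4:35,v5:inf,v6:53
step 6: dist = v0:3,v1:48,v2:19,v3:0,v4:35,v5:inf,v6:53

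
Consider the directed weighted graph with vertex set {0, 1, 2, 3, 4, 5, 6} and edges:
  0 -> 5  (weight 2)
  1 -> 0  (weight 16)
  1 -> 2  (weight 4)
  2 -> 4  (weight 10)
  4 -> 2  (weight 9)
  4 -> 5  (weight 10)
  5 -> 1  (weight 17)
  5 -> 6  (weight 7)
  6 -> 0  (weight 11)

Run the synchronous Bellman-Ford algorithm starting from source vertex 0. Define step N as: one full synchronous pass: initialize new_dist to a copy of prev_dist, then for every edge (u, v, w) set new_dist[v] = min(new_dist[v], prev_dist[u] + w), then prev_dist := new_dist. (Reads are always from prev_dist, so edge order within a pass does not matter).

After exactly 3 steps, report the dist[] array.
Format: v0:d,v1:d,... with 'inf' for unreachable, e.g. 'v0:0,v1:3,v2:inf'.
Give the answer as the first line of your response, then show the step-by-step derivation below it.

v0:0,v1:19,v2:23,v3:inf,v4:inf,v5:2,v6:9

step 1: dist = v0:0,v1:inf,v2:inf,v3:inf,v4:inf,v5:2,v6:inf
step 2: dist = v0:0,v1:19,v2:inf,v3:inf,v4:inf,v5:2,v6:9
step 3: dist = v0:0,v1:19,v2:23,v3:inf,v4:inf,v5:2,v6:9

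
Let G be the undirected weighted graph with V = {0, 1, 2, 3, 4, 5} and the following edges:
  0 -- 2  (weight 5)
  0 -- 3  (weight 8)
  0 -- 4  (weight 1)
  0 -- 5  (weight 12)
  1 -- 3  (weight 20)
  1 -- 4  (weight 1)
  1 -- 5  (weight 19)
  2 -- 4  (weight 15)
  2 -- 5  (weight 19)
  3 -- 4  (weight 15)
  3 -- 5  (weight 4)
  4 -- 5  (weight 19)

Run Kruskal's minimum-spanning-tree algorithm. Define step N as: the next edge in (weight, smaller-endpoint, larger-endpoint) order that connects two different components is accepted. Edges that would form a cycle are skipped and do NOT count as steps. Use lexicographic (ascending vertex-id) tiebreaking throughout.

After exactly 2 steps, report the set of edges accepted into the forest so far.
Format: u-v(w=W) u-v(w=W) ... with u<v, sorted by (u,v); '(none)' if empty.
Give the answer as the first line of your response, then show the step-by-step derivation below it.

0-4(w=1) 1-4(w=1)

step 1: add edge 0-4 (w=1); MST = {0-4(w=1)}
step 2: add edge 1-4 (w=1); MST = {0-4(w=1) 1-4(w=1)}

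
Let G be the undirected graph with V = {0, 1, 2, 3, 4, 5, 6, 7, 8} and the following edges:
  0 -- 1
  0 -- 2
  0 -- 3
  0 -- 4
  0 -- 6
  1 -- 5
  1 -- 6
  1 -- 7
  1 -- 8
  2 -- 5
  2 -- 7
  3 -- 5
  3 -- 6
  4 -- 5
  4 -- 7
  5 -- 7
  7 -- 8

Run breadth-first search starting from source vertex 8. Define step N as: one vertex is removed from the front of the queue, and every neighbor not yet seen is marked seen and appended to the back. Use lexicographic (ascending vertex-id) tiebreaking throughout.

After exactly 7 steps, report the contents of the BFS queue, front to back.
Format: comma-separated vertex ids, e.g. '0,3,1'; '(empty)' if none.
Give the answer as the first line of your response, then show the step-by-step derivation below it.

4,3

step 1: dequeue 8; queue=[1,7]; order=8
step 2: dequeue 1; queue=[7,0,5,6]; order=8,1
step 3: dequeue 7; queue=[0,5,6,2,4]; order=8,1,7
step 4: dequeue 0; queue=[5,6,2,4,3]; order=8,1,7,0
step 5: dequeue 5; queue=[6,2,4,3]; order=8,1,7,0,5
step 6: dequeue 6; queue=[2,4,3]; order=8,1,7,0,5,6
step 7: dequeue 2; queue=[4,3]; order=8,1,7,0,5,6,2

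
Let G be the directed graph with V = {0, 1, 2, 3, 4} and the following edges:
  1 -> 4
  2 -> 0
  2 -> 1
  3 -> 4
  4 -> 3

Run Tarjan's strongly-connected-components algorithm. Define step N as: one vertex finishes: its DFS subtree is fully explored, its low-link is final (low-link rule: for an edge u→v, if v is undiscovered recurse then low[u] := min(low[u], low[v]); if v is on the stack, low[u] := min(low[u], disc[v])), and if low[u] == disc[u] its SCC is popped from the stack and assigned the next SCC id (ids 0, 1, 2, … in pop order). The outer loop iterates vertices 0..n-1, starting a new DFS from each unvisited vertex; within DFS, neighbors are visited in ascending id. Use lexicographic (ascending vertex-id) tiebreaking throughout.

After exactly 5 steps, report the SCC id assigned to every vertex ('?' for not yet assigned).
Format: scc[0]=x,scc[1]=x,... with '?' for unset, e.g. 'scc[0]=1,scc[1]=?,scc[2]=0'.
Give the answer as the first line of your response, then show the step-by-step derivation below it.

scc[0]=0,scc[1]=2,scc[2]=3,scc[3]=1,scc[4]=1

step 1: low=(low[0]=0,low[1]=?,low[2]=?,low[3]=?,low[4]=?); scc=(scc[0]=0,scc[1]=?,scc[2]=?,scc[3]=?,scc[4]=?)
step 2: low=(low[0]=0,low[1]=1,low[2]=?,low[3]=2,low[4]=2); scc=(scc[0]=0,scc[1]=?,scc[2]=?,scc[3]=?,scc[4]=?)
step 3: low=(low[0]=0,low[1]=1,low[2]=?,low[3]=2,low[4]=2); scc=(scc[0]=0,scc[1]=?,scc[2]=?,scc[3]=1,scc[4]=1)
step 4: low=(low[0]=0,low[1]=1,low[2]=?,low[3]=2,low[4]=2); scc=(scc[0]=0,scc[1]=2,scc[2]=?,scc[3]=1,scc[4]=1)
step 5: low=(low[0]=0,low[1]=1,low[2]=4,low[3]=2,low[4]=2); scc=(scc[0]=0,scc[1]=2,scc[2]=3,scc[3]=1,scc[4]=1)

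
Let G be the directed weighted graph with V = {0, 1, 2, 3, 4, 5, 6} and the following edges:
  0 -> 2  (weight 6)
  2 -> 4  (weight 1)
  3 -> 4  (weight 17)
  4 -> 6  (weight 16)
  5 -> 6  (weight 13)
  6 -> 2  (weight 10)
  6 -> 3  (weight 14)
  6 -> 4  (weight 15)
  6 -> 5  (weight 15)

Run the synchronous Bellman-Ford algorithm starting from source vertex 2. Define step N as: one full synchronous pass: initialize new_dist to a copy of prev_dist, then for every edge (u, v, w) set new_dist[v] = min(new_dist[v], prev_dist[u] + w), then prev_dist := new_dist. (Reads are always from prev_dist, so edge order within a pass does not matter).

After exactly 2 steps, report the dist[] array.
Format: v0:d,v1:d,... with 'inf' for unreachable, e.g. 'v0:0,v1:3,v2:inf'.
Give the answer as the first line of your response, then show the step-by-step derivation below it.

v0:inf,v1:inf,v2:0,v3:inf,v4:1,v5:inf,v6:17

step 1: dist = v0:inf,v1:inf,v2:0,v3:inf,v4:1,v5:inf,v6:inf
step 2: dist = v0:inf,v1:inf,v2:0,v3:inf,v4:1,v5:inf,v6:17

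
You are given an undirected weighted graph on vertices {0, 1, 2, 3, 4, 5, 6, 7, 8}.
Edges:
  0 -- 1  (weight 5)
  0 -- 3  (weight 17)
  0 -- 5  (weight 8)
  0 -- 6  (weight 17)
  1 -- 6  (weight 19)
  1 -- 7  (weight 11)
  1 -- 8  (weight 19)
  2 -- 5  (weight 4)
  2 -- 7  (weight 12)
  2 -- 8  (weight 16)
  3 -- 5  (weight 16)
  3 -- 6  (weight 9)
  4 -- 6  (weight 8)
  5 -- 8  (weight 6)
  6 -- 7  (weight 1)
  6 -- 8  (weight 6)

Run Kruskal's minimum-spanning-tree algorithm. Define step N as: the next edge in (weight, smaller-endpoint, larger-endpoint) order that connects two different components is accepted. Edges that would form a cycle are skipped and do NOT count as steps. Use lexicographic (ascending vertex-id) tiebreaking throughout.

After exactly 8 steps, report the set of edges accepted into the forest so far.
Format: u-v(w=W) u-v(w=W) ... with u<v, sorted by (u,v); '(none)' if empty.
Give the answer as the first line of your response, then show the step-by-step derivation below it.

0-1(w=5) 0-5(w=8) 2-5(w=4) 3-6(w=9) 4-6(w=8) 5-8(w=6) 6-7(w=1) 6-8(w=6)

step 1: add edge 6-7 (w=1); MST = {6-7(w=1)}
step 2: add edge 2-5 (w=4); MST = {2-5(w=4) 6-7(w=1)}
step 3: add edge 0-1 (w=5); MST = {0-1(w=5) 2-5(w=4) 6-7(w=1)}
step 4: add edge 5-8 (w=6); MST = {0-1(w=5) 2-5(w=4) 5-8(w=6) 6-7(w=1)}
step 5: add edge 6-8 (w=6); MST = {0-1(w=5) 2-5(w=4) 5-8(w=6) 6-7(w=1) 6-8(w=6)}
step 6: add edge 0-5 (w=8); MST = {0-1(w=5) 0-5(w=8) 2-5(w=4) 5-8(w=6) 6-7(w=1) 6-8(w=6)}
step 7: add edge 4-6 (w=8); MST = {0-1(w=5) 0-5(w=8) 2-5(w=4) 4-6(w=8) 5-8(w=6) 6-7(w=1) 6-8(w=6)}
step 8: add edge 3-6 (w=9); MST = {0-1(w=5) 0-5(w=8) 2-5(w=4) 3-6(w=9) 4-6(w=8) 5-8(w=6) 6-7(w=1) 6-8(w=6)}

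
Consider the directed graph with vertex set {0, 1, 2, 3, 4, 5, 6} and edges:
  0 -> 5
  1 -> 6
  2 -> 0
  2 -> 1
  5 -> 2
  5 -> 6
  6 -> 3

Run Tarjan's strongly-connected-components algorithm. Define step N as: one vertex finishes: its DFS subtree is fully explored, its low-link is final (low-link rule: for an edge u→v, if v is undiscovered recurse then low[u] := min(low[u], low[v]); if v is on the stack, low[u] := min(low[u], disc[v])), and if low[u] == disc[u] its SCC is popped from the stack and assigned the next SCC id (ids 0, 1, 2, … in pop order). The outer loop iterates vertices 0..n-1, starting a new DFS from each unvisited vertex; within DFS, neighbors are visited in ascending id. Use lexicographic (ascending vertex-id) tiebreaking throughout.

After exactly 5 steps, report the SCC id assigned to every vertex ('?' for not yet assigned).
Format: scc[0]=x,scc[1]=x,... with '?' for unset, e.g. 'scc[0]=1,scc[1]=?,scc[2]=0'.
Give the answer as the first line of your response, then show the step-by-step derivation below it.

scc[0]=?,scc[1]=2,scc[2]=?,scc[3]=0,scc[4]=?,scc[5]=?,scc[6]=1

step 1: low=(low[0]=0,low[1]=3,low[2]=0,low[3]=5,low[4]=?,low[5]=1,low[6]=4); scc=(scc[0]=?,scc[1]=?,scc[2]=?,scc[3]=0,scc[4]=?,scc[5]=?,scc[6]=?)
step 2: low=(low[0]=0,low[1]=3,low[2]=0,low[3]=5,low[4]=?,low[5]=1,low[6]=4); scc=(scc[0]=?,scc[1]=?,scc[2]=?,scc[3]=0,scc[4]=?,scc[5]=?,scc[6]=1)
step 3: low=(low[0]=0,low[1]=3,low[2]=0,low[3]=5,low[4]=?,low[5]=1,low[6]=4); scc=(scc[0]=?,scc[1]=2,scc[2]=?,scc[3]=0,scc[4]=?,scc[5]=?,scc[6]=1)
step 4: low=(low[0]=0,low[1]=3,low[2]=0,low[3]=5,low[4]=?,low[5]=1,low[6]=4); scc=(scc[0]=?,scc[1]=2,scc[2]=?,scc[3]=0,scc[4]=?,scc[5]=?,scc[6]=1)
step 5: low=(low[0]=0,low[1]=3,low[2]=0,low[3]=5,low[4]=?,low[5]=0,low[6]=4); scc=(scc[0]=?,scc[1]=2,scc[2]=?,scc[3]=0,scc[4]=?,scc[5]=?,scc[6]=1)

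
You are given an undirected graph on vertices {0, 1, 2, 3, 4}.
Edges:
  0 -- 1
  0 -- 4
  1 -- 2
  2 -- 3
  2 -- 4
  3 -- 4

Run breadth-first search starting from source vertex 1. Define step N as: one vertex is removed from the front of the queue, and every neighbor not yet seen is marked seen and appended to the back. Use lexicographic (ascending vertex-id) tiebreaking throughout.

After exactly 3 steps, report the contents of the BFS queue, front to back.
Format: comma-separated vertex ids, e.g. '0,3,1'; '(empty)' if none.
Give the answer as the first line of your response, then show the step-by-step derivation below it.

4,3

step 1: dequeue 1; queue=[0,2]; order=1
step 2: dequeue 0; queue=[2,4]; order=1,0
step 3: dequeue 2; queue=[4,3]; order=1,0,2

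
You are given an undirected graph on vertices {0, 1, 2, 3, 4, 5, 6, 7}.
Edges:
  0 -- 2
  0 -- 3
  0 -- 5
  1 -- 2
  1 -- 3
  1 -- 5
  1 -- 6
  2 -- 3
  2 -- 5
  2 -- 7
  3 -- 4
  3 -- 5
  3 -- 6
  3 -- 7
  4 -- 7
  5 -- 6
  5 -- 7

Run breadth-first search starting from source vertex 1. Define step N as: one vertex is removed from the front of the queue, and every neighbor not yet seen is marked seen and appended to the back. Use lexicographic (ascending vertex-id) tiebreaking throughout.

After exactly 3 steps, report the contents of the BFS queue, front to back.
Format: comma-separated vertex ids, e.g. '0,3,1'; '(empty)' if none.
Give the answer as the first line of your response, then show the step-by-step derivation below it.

5,6,0,7,4

step 1: dequeue 1; queue=[2,3,5,6]; order=1
step 2: dequeue 2; queue=[3,5,6,0,7]; order=1,2
step 3: dequeue 3; queue=[5,6,0,7,4]; order=1,2,3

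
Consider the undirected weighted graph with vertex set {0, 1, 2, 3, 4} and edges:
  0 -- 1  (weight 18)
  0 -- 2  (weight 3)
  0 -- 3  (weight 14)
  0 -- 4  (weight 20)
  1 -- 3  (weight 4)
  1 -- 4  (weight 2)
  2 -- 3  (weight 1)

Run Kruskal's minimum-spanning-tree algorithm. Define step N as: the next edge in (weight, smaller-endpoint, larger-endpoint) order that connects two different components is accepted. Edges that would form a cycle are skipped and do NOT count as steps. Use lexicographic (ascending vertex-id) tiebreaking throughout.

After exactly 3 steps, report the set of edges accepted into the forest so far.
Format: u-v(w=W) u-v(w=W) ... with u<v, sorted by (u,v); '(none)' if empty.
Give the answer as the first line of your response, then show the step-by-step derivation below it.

0-2(w=3) 1-4(w=2) 2-3(w=1)

step 1: add edge 2-3 (w=1); MST = {2-3(w=1)}
step 2: add edge 1-4 (w=2); MST = {1-4(w=2) 2-3(w=1)}
step 3: add edge 0-2 (w=3); MST = {0-2(w=3) 1-4(w=2) 2-3(w=1)}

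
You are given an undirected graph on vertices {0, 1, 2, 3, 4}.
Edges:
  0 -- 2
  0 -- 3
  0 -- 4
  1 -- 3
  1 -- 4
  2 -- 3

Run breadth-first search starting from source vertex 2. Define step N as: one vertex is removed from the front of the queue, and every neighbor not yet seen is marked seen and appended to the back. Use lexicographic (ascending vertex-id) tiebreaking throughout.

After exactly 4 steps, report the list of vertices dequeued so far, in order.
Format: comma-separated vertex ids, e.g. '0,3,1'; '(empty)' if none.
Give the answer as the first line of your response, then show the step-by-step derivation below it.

2,0,3,4

step 1: dequeue 2; queue=[0,3]; order=2
step 2: dequeue 0; queue=[3,4]; order=2,0
step 3: dequeue 3; queue=[4,1]; order=2,0,3
step 4: dequeue 4; queue=[1]; order=2,0,3,4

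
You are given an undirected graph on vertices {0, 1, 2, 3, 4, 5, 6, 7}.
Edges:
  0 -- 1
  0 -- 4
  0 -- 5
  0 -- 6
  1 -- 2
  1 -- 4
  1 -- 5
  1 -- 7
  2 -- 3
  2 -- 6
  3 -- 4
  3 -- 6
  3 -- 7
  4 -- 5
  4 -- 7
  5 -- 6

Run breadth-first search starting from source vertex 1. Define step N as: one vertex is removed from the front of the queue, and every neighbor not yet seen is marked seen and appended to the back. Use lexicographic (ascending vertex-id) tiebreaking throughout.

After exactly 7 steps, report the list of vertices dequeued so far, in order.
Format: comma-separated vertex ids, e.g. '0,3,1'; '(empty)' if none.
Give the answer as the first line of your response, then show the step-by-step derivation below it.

1,0,2,4,5,7,6

step 1: dequeue 1; queue=[0,2,4,5,7]; order=1
step 2: dequeue 0; queue=[2,4,5,7,6]; order=1,0
step 3: dequeue 2; queue=[4,5,7,6,3]; order=1,0,2
step 4: dequeue 4; queue=[5,7,6,3]; order=1,0,2,4
step 5: dequeue 5; queue=[7,6,3]; order=1,0,2,4,5
step 6: dequeue 7; queue=[6,3]; order=1,0,2,4,5,7
step 7: dequeue 6; queue=[3]; order=1,0,2,4,5,7,6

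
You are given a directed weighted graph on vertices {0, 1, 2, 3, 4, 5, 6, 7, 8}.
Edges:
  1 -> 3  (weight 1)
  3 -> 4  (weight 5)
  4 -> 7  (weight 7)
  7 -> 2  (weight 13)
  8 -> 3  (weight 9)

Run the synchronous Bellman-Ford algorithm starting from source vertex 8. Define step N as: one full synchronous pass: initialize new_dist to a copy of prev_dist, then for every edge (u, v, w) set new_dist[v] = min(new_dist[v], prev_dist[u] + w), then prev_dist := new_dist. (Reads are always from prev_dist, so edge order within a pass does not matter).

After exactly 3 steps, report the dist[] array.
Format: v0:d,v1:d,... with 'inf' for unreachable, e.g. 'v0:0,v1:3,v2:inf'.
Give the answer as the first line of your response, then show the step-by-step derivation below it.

v0:inf,v1:inf,v2:inf,v3:9,v4:14,v5:inf,v6:inf,v7:21,v8:0

step 1: dist = v0:inf,v1:inf,v2:inf,v3:9,v4:inf,v5:inf,v6:inf,v7:inf,v8:0
step 2: dist = v0:inf,v1:inf,v2:inf,v3:9,v4:14,v5:inf,v6:inf,v7:inf,v8:0
step 3: dist = v0:inf,v1:inf,v2:inf,v3:9,v4:14,v5:inf,v6:inf,v7:21,v8:0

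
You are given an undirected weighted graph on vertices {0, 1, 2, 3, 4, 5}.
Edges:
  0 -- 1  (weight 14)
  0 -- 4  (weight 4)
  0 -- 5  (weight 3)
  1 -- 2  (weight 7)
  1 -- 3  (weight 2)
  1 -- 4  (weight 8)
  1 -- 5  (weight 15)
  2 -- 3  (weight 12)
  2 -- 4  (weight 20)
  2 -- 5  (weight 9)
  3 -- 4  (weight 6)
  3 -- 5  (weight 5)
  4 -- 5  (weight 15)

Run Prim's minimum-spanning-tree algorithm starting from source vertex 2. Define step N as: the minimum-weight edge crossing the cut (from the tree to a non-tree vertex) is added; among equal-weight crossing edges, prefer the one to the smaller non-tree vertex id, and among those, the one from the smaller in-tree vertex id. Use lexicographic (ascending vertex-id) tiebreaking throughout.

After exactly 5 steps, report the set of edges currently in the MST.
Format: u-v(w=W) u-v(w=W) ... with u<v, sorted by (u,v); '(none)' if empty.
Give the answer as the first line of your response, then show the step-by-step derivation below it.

0-4(w=4) 0-5(w=3) 1-2(w=7) 1-3(w=2) 3-5(w=5)

step 1: add edge 1-2 (w=7); MST = {1-2(w=7)}
step 2: add edge 1-3 (w=2); MST = {1-2(w=7) 1-3(w=2)}
step 3: add edge 3-5 (w=5); MST = {1-2(w=7) 1-3(w=2) 3-5(w=5)}
step 4: add edge 0-5 (w=3); MST = {0-5(w=3) 1-2(w=7) 1-3(w=2) 3-5(w=5)}
step 5: add edge 0-4 (w=4); MST = {0-4(w=4) 0-5(w=3) 1-2(w=7) 1-3(w=2) 3-5(w=5)}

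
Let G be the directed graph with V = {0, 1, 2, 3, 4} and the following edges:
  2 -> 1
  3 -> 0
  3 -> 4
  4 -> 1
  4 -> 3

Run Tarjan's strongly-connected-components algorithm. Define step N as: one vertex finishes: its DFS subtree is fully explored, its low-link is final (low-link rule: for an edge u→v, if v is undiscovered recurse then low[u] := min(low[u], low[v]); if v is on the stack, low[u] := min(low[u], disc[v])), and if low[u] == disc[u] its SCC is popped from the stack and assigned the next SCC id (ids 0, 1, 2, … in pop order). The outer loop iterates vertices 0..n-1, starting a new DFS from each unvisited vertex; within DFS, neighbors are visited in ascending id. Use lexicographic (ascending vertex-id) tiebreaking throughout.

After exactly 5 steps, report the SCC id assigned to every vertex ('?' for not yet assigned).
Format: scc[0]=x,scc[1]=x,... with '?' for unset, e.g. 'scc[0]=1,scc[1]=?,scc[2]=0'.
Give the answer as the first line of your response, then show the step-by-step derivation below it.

scc[0]=0,scc[1]=1,scc[2]=2,scc[3]=3,scc[4]=3

step 1: low=(low[0]=0,low[1]=?,low[2]=?,low[3]=?,low[4]=?); scc=(scc[0]=0,scc[1]=?,scc[2]=?,scc[3]=?,scc[4]=?)
step 2: low=(low[0]=0,low[1]=1,low[2]=?,low[3]=?,low[4]=?); scc=(scc[0]=0,scc[1]=1,scc[2]=?,scc[3]=?,scc[4]=?)
step 3: low=(low[0]=0,low[1]=1,low[2]=2,low[3]=?,low[4]=?); scc=(scc[0]=0,scc[1]=1,scc[2]=2,scc[3]=?,scc[4]=?)
step 4: low=(low[0]=0,low[1]=1,low[2]=2,low[3]=3,low[4]=3); scc=(scc[0]=0,scc[1]=1,scc[2]=2,scc[3]=?,scc[4]=?)
step 5: low=(low[0]=0,low[1]=1,low[2]=2,low[3]=3,low[4]=3); scc=(scc[0]=0,scc[1]=1,scc[2]=2,scc[3]=3,scc[4]=3)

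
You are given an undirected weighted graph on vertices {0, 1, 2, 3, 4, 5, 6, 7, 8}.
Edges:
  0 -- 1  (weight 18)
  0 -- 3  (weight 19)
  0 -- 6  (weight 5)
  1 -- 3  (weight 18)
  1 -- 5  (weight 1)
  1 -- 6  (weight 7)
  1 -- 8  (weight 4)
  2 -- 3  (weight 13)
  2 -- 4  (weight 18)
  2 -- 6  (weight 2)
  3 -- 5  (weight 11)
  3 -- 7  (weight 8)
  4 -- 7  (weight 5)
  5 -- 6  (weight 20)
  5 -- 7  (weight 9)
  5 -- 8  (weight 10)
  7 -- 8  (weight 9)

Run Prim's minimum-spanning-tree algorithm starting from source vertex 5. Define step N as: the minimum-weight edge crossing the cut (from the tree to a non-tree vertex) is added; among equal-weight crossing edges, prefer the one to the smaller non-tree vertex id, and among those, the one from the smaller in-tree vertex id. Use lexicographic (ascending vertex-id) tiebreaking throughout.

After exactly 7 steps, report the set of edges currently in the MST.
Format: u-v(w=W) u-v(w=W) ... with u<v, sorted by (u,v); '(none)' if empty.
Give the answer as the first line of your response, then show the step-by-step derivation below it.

0-6(w=5) 1-5(w=1) 1-6(w=7) 1-8(w=4) 2-6(w=2) 4-7(w=5) 5-7(w=9)

step 1: add edge 1-5 (w=1); MST = {1-5(w=1)}
step 2: add edge 1-8 (w=4); MST = {1-5(w=1) 1-8(w=4)}
step 3: add edge 1-6 (w=7); MST = {1-5(w=1) 1-6(w=7) 1-8(w=4)}
step 4: add edge 2-6 (w=2); MST = {1-5(w=1) 1-6(w=7) 1-8(w=4) 2-6(w=2)}
step 5: add edge 0-6 (w=5); MST = {0-6(w=5) 1-5(w=1) 1-6(w=7) 1-8(w=4) 2-6(w=2)}
step 6: add edge 5-7 (w=9); MST = {0-6(w=5) 1-5(w=1) 1-6(w=7) 1-8(w=4) 2-6(w=2) 5-7(w=9)}
step 7: add edge 4-7 (w=5); MST = {0-6(w=5) 1-5(w=1) 1-6(w=7) 1-8(w=4) 2-6(w=2) 4-7(w=5) 5-7(w=9)}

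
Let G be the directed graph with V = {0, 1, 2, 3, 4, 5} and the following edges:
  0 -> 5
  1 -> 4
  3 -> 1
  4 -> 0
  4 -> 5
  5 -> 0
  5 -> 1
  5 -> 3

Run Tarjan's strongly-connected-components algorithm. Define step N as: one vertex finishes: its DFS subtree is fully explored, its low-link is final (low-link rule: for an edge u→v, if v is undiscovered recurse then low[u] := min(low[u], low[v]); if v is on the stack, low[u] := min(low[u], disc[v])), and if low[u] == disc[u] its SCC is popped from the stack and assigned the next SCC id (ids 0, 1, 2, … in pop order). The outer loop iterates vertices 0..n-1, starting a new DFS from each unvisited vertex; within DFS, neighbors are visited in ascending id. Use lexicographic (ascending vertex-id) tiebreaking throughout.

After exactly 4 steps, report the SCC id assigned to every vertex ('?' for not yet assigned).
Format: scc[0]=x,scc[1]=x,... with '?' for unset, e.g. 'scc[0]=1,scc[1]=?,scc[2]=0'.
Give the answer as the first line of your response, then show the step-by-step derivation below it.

scc[0]=?,scc[1]=?,scc[2]=?,scc[3]=?,scc[4]=?,scc[5]=?

step 1: low=(low[0]=0,low[1]=2,low[2]=?,low[3]=?,low[4]=0,low[5]=0); scc=(scc[0]=?,scc[1]=?,scc[2]=?,scc[3]=?,scc[4]=?,scc[5]=?)
step 2: low=(low[0]=0,low[1]=0,low[2]=?,low[3]=?,low[4]=0,low[5]=0); scc=(scc[0]=?,scc[1]=?,scc[2]=?,scc[3]=?,scc[4]=?,scc[5]=?)
step 3: low=(low[0]=0,low[1]=0,low[2]=?,low[3]=2,low[4]=0,low[5]=0); scc=(scc[0]=?,scc[1]=?,scc[2]=?,scc[3]=?,scc[4]=?,scc[5]=?)
step 4: low=(low[0]=0,low[1]=0,low[2]=?,low[3]=2,low[4]=0,low[5]=0); scc=(scc[0]=?,scc[1]=?,scc[2]=?,scc[3]=?,scc[4]=?,scc[5]=?)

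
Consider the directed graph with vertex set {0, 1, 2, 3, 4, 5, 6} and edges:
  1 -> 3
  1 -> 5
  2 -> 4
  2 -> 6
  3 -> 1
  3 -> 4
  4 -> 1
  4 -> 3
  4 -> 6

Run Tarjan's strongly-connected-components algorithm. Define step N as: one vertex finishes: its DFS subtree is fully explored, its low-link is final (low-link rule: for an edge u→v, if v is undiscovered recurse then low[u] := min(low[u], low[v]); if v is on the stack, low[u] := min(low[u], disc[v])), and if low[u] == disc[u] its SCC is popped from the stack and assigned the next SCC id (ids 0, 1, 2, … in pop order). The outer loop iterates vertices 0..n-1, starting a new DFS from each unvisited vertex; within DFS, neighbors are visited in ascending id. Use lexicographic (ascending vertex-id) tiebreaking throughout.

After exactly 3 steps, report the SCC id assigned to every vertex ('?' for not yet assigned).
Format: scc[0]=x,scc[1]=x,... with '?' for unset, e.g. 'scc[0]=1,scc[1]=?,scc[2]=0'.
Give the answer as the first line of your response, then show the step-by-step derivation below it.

scc[0]=0,scc[1]=?,scc[2]=?,scc[3]=?,scc[4]=?,scc[5]=?,scc[6]=1

step 1: low=(low[0]=0,low[1]=?,low[2]=?,low[3]=?,low[4]=?,low[5]=?,low[6]=?); scc=(scc[0]=0,scc[1]=?,scc[2]=?,scc[3]=?,scc[4]=?,scc[5]=?,scc[6]=?)
step 2: low=(low[0]=0,low[1]=1,low[2]=?,low[3]=1,low[4]=1,low[5]=?,low[6]=4); scc=(scc[0]=0,scc[1]=?,scc[2]=?,scc[3]=?,scc[4]=?,scc[5]=?,scc[6]=1)
step 3: low=(low[0]=0,low[1]=1,low[2]=?,low[3]=1,low[4]=1,low[5]=?,low[6]=4); scc=(scc[0]=0,scc[1]=?,scc[2]=?,scc[3]=?,scc[4]=?,scc[5]=?,scc[6]=1)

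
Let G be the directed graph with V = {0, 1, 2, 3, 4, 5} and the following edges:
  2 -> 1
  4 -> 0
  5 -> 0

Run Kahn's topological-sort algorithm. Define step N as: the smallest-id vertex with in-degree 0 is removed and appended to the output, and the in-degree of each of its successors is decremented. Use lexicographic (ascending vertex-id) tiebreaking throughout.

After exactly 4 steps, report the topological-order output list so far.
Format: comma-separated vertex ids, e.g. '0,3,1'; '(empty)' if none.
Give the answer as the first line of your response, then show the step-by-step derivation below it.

2,1,3,4

step 1: output 2; order=[2]; indeg=(2,0,0,0,0,0)
step 2: output 1; order=[2,1]; indeg=(2,0,0,0,0,0)
step 3: output 3; order=[2,1,3]; indeg=(2,0,0,0,0,0)
step 4: output 4; order=[2,1,3,4]; indeg=(1,0,0,0,0,0)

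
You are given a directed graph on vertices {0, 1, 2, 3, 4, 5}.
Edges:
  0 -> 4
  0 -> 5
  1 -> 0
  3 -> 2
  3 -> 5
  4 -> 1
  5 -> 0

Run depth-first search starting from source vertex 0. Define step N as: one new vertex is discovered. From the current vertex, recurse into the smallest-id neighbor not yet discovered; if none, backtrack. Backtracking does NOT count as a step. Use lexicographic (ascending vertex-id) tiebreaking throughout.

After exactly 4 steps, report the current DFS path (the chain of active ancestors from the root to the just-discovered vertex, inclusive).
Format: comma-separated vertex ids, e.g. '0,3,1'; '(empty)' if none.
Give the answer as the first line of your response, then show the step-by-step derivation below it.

0,5

step 1: discover 0; path=0; order=0
step 2: discover 4; path=0>4; order=0,4
step 3: discover 1; path=0>4>1; order=0,4,1
step 4: discover 5; path=0>5; order=0,4,1,5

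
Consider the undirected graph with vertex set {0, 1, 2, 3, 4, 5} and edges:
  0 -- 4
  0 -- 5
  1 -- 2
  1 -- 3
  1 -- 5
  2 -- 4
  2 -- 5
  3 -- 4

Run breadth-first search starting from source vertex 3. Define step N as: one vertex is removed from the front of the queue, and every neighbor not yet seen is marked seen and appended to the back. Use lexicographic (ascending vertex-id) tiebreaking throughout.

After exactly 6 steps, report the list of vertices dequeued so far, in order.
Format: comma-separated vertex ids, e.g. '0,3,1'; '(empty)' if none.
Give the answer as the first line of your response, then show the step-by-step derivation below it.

3,1,4,2,5,0

step 1: dequeue 3; queue=[1,4]; order=3
step 2: dequeue 1; queue=[4,2,5]; order=3,1
step 3: dequeue 4; queue=[2,5,0]; order=3,1,4
step 4: dequeue 2; queue=[5,0]; order=3,1,4,2
step 5: dequeue 5; queue=[0]; order=3,1,4,2,5
step 6: dequeue 0; queue=[(empty)]; order=3,1,4,2,5,0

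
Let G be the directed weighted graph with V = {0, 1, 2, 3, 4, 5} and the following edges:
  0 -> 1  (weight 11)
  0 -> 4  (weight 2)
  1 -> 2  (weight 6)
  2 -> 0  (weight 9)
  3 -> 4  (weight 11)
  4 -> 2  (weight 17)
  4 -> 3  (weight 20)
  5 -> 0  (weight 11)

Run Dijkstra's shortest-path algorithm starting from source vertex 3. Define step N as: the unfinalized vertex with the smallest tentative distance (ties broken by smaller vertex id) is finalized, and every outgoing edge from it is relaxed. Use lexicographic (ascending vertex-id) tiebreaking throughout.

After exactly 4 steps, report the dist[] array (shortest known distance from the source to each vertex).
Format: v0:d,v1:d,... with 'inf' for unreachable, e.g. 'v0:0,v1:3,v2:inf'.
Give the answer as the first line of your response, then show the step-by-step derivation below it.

v0:37,v1:48,v2:28,v3:0,v4:11,v5:inf

step 1: dist = v0:inf,v1:inf,v2:inf,v3:0,v4:11,v5:inf
step 2: dist = v0:inf,v1:inf,v2:28,v3:0,v4:11,v5:inf
step 3: dist = v0:37,v1:inf,v2:28,v3:0,v4:11,v5:inf
step 4: dist = v0:37,v1:48,v2:28,v3:0,v4:11,v5:inf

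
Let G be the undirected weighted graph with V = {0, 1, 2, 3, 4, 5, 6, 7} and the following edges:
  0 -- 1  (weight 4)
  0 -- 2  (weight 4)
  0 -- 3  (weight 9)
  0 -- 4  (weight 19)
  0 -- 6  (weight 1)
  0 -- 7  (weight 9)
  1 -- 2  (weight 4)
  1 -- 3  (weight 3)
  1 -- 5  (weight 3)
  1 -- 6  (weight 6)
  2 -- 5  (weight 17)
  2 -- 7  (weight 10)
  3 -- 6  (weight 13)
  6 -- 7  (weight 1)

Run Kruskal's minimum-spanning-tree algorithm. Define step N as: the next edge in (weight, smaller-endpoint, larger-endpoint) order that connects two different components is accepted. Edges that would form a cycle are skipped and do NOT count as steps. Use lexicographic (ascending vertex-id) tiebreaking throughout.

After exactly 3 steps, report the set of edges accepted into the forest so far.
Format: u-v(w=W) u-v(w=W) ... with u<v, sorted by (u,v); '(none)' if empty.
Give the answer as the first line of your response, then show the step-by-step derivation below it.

0-6(w=1) 1-3(w=3) 6-7(w=1)

step 1: add edge 0-6 (w=1); MST = {0-6(w=1)}
step 2: add edge 6-7 (w=1); MST = {0-6(w=1) 6-7(w=1)}
step 3: add edge 1-3 (w=3); MST = {0-6(w=1) 1-3(w=3) 6-7(w=1)}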